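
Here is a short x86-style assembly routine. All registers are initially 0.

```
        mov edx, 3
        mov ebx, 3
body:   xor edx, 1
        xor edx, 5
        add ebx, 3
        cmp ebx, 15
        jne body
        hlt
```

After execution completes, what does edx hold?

after mov edx, 3: edx=3
after mov ebx, 3: ebx=3
after xor edx, 1: edx=3^1=2
after xor edx, 5: edx=2^5=7
after add ebx, 3: ebx=3+3=6
cmp ebx, 15  (cmp 6,15)
jne body: taken
after xor edx, 1: edx=7^1=6
after xor edx, 5: edx=6^5=3
after add ebx, 3: ebx=6+3=9
cmp ebx, 15  (cmp 9,15)
jne body: taken
after xor edx, 1: edx=3^1=2
after xor edx, 5: edx=2^5=7
after add ebx, 3: ebx=9+3=12
cmp ebx, 15  (cmp 12,15)
jne body: taken
after xor edx, 1: edx=7^1=6
after xor edx, 5: edx=6^5=3
after add ebx, 3: ebx=12+3=15
cmp ebx, 15  (cmp 15,15)
jne body: not taken
halt.

3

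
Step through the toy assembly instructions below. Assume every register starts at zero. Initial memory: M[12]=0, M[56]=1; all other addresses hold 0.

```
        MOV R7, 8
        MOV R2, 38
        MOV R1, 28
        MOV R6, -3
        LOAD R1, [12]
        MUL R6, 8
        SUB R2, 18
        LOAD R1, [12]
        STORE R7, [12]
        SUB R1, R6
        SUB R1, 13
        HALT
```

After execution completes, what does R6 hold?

R7=8
R2=38
R1=28
R6=-3
R1=M[12]=0
R6=(-3)*8=-24
R2=38-18=20
R1=M[12]=0
STORE R7, [12] → M[12]=8
R1=0-(-24)=24
R1=24-13=11
halt.

-24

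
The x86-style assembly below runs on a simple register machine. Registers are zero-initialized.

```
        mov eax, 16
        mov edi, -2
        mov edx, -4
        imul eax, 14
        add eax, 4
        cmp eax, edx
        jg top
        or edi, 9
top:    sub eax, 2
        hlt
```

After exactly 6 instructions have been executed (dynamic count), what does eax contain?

228

after mov eax, 16: eax=16
after mov edi, -2: edi=-2
after mov edx, -4: edx=-4
after imul eax, 14: eax=16*14=224
after add eax, 4: eax=224+4=228
cmp eax, edx  (cmp 228,-4)
After step 6: eax = 228.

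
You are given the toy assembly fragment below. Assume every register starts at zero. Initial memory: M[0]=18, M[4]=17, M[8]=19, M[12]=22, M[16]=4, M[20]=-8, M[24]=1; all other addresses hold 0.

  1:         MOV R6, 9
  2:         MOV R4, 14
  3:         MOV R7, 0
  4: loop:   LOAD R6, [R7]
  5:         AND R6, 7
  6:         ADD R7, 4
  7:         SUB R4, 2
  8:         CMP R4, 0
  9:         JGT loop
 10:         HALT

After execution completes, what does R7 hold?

28

R6=9
R4=14
R7=0
R6=M[0]=18
R6=18&7=2
R7=0+4=4
R4=14-2=12
CMP R4, 0  (cmp 12,0)
JGT loop: taken
R6=M[4]=17
R6=17&7=1
R7=4+4=8
R4=12-2=10
CMP R4, 0  (cmp 10,0)
JGT loop: taken
R6=M[8]=19
R6=19&7=3
R7=8+4=12
R4=10-2=8
CMP R4, 0  (cmp 8,0)
JGT loop: taken
R6=M[12]=22
R6=22&7=6
R7=12+4=16
R4=8-2=6
CMP R4, 0  (cmp 6,0)
JGT loop: taken
R6=M[16]=4
R6=4&7=4
R7=16+4=20
R4=6-2=4
CMP R4, 0  (cmp 4,0)
JGT loop: taken
R6=M[20]=-8
R6=(-8)&7=0
R7=20+4=24
R4=4-2=2
CMP R4, 0  (cmp 2,0)
JGT loop: taken
R6=M[24]=1
R6=1&7=1
R7=24+4=28
R4=2-2=0
CMP R4, 0  (cmp 0,0)
JGT loop: not taken
halt.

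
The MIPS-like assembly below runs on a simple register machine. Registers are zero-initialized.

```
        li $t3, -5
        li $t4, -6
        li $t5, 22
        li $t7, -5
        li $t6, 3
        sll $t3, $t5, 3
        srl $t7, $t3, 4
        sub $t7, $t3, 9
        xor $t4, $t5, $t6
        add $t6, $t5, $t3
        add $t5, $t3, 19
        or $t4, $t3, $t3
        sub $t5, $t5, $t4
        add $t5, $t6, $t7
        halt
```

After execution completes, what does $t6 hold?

li $t3, -5 → $t3=-5
li $t4, -6 → $t4=-6
li $t5, 22 → $t5=22
li $t7, -5 → $t7=-5
li $t6, 3 → $t6=3
sll $t3, $t5, 3 → $t3=22<<3=176
srl $t7, $t3, 4 → $t7=176>>4=11
sub $t7, $t3, 9 → $t7=176-9=167
xor $t4, $t5, $t6 → $t4=22^3=21
add $t6, $t5, $t3 → $t6=22+176=198
add $t5, $t3, 19 → $t5=176+19=195
or $t4, $t3, $t3 → $t4=176|176=176
sub $t5, $t5, $t4 → $t5=195-176=19
add $t5, $t6, $t7 → $t5=198+167=365
halt.

198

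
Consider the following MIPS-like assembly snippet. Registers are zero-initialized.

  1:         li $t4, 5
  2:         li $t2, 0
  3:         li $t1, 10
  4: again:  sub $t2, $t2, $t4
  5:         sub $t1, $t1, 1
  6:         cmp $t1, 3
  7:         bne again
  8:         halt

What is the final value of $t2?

-35

after li $t4, 5: $t4=5
after li $t2, 0: $t2=0
after li $t1, 10: $t1=10
after sub $t2, $t2, $t4: $t2=0-5=-5
after sub $t1, $t1, 1: $t1=10-1=9
cmp $t1, 3  (cmp 9,3)
bne again: taken
after sub $t2, $t2, $t4: $t2=(-5)-5=-10
after sub $t1, $t1, 1: $t1=9-1=8
cmp $t1, 3  (cmp 8,3)
bne again: taken
after sub $t2, $t2, $t4: $t2=(-10)-5=-15
after sub $t1, $t1, 1: $t1=8-1=7
cmp $t1, 3  (cmp 7,3)
bne again: taken
after sub $t2, $t2, $t4: $t2=(-15)-5=-20
after sub $t1, $t1, 1: $t1=7-1=6
cmp $t1, 3  (cmp 6,3)
bne again: taken
after sub $t2, $t2, $t4: $t2=(-20)-5=-25
after sub $t1, $t1, 1: $t1=6-1=5
cmp $t1, 3  (cmp 5,3)
bne again: taken
after sub $t2, $t2, $t4: $t2=(-25)-5=-30
after sub $t1, $t1, 1: $t1=5-1=4
cmp $t1, 3  (cmp 4,3)
bne again: taken
after sub $t2, $t2, $t4: $t2=(-30)-5=-35
after sub $t1, $t1, 1: $t1=4-1=3
cmp $t1, 3  (cmp 3,3)
bne again: not taken
halt.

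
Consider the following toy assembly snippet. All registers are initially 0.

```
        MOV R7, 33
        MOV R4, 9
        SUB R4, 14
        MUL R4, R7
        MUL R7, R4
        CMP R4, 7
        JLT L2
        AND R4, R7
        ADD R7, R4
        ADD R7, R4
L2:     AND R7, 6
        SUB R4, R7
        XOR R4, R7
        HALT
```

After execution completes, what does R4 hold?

-165

after MOV R7, 33: R7=33
after MOV R4, 9: R4=9
after SUB R4, 14: R4=9-14=-5
after MUL R4, R7: R4=(-5)*33=-165
after MUL R7, R4: R7=33*(-165)=-5445
CMP R4, 7  (cmp -165,7)
JLT L2: taken
after AND R7, 6: R7=(-5445)&6=2
after SUB R4, R7: R4=(-165)-2=-167
after XOR R4, R7: R4=(-167)^2=-165
halt.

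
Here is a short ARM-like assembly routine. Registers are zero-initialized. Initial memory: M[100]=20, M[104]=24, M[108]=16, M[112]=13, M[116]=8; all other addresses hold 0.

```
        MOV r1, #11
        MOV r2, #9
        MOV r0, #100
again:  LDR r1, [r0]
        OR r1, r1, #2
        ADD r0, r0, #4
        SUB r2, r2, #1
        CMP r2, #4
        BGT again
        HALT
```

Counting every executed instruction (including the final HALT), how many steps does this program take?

34

r1=11
r2=9
r0=100
r1=M[100]=20
r1=20|2=22
r0=100+4=104
r2=9-1=8
CMP r2, #4  (cmp 8,4)
BGT again: taken
r1=M[104]=24
r1=24|2=26
r0=104+4=108
r2=8-1=7
CMP r2, #4  (cmp 7,4)
BGT again: taken
r1=M[108]=16
r1=16|2=18
r0=108+4=112
r2=7-1=6
CMP r2, #4  (cmp 6,4)
BGT again: taken
r1=M[112]=13
r1=13|2=15
r0=112+4=116
r2=6-1=5
CMP r2, #4  (cmp 5,4)
BGT again: taken
r1=M[116]=8
r1=8|2=10
r0=116+4=120
r2=5-1=4
CMP r2, #4  (cmp 4,4)
BGT again: not taken
halt.
Total executed instructions: 34.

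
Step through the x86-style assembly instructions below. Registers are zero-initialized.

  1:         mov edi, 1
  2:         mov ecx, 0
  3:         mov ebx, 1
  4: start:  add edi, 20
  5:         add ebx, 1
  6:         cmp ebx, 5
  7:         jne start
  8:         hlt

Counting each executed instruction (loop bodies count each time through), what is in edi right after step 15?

edi=1
ecx=0
ebx=1
edi=1+20=21
ebx=1+1=2
cmp ebx, 5  (cmp 2,5)
jne start: taken
edi=21+20=41
ebx=2+1=3
cmp ebx, 5  (cmp 3,5)
jne start: taken
edi=41+20=61
ebx=3+1=4
cmp ebx, 5  (cmp 4,5)
jne start: taken
After step 15: edi = 61.

61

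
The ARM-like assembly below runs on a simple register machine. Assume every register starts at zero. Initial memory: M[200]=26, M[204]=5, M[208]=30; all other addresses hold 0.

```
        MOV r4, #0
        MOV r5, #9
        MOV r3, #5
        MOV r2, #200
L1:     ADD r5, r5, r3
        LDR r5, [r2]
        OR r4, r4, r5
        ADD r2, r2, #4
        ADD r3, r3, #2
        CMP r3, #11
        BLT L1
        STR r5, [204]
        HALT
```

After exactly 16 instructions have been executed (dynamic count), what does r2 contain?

r4=0
r5=9
r3=5
r2=200
r5=9+5=14
r5=M[200]=26
r4=0|26=26
r2=200+4=204
r3=5+2=7
CMP r3, #11  (cmp 7,11)
BLT L1: taken
r5=26+7=33
r5=M[204]=5
r4=26|5=31
r2=204+4=208
r3=7+2=9
After step 16: r2 = 208.

208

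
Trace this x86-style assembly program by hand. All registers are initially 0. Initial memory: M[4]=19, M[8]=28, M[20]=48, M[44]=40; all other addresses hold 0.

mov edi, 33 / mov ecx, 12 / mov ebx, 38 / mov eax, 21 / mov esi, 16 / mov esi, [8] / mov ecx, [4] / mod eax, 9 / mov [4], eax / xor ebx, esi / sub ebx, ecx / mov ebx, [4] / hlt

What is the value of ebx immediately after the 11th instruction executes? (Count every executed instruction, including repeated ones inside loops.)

39

edi=33
ecx=12
ebx=38
eax=21
esi=16
esi=M[8]=28
ecx=M[4]=19
eax=21%9=3
mov [4], eax → M[4]=3
ebx=38^28=58
ebx=58-19=39
After step 11: ebx = 39.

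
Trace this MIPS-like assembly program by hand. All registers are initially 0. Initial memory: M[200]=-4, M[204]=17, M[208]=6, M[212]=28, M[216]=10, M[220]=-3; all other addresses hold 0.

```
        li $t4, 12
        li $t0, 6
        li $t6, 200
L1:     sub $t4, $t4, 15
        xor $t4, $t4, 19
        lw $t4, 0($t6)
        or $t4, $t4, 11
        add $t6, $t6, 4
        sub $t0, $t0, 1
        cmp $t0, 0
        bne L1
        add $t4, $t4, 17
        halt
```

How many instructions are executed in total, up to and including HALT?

53

li $t4, 12 → $t4=12
li $t0, 6 → $t0=6
li $t6, 200 → $t6=200
sub $t4, $t4, 15 → $t4=12-15=-3
xor $t4, $t4, 19 → $t4=(-3)^19=-18
lw $t4, 0($t6) → $t4=M[200]=-4
or $t4, $t4, 11 → $t4=(-4)|11=-1
add $t6, $t6, 4 → $t6=200+4=204
sub $t0, $t0, 1 → $t0=6-1=5
cmp $t0, 0  (cmp 5,0)
bne L1: taken
sub $t4, $t4, 15 → $t4=(-1)-15=-16
xor $t4, $t4, 19 → $t4=(-16)^19=-29
lw $t4, 0($t6) → $t4=M[204]=17
or $t4, $t4, 11 → $t4=17|11=27
add $t6, $t6, 4 → $t6=204+4=208
sub $t0, $t0, 1 → $t0=5-1=4
cmp $t0, 0  (cmp 4,0)
bne L1: taken
sub $t4, $t4, 15 → $t4=27-15=12
xor $t4, $t4, 19 → $t4=12^19=31
lw $t4, 0($t6) → $t4=M[208]=6
or $t4, $t4, 11 → $t4=6|11=15
add $t6, $t6, 4 → $t6=208+4=212
sub $t0, $t0, 1 → $t0=4-1=3
cmp $t0, 0  (cmp 3,0)
bne L1: taken
sub $t4, $t4, 15 → $t4=15-15=0
xor $t4, $t4, 19 → $t4=0^19=19
lw $t4, 0($t6) → $t4=M[212]=28
or $t4, $t4, 11 → $t4=28|11=31
add $t6, $t6, 4 → $t6=212+4=216
sub $t0, $t0, 1 → $t0=3-1=2
cmp $t0, 0  (cmp 2,0)
bne L1: taken
sub $t4, $t4, 15 → $t4=31-15=16
xor $t4, $t4, 19 → $t4=16^19=3
lw $t4, 0($t6) → $t4=M[216]=10
or $t4, $t4, 11 → $t4=10|11=11
add $t6, $t6, 4 → $t6=216+4=220
sub $t0, $t0, 1 → $t0=2-1=1
cmp $t0, 0  (cmp 1,0)
bne L1: taken
sub $t4, $t4, 15 → $t4=11-15=-4
xor $t4, $t4, 19 → $t4=(-4)^19=-17
lw $t4, 0($t6) → $t4=M[220]=-3
or $t4, $t4, 11 → $t4=(-3)|11=-1
add $t6, $t6, 4 → $t6=220+4=224
sub $t0, $t0, 1 → $t0=1-1=0
cmp $t0, 0  (cmp 0,0)
bne L1: not taken
add $t4, $t4, 17 → $t4=(-1)+17=16
halt.
Total executed instructions: 53.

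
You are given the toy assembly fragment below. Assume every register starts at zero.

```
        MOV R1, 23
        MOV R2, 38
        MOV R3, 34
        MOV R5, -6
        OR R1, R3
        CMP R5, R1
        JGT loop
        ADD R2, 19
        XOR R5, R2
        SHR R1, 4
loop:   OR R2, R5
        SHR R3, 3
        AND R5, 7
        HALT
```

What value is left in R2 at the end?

MOV R1, 23 → R1=23
MOV R2, 38 → R2=38
MOV R3, 34 → R3=34
MOV R5, -6 → R5=-6
OR R1, R3 → R1=23|34=55
CMP R5, R1  (cmp -6,55)
JGT loop: not taken
ADD R2, 19 → R2=38+19=57
XOR R5, R2 → R5=(-6)^57=-61
SHR R1, 4 → R1=55>>4=3
OR R2, R5 → R2=57|(-61)=-5
SHR R3, 3 → R3=34>>3=4
AND R5, 7 → R5=(-61)&7=3
halt.

-5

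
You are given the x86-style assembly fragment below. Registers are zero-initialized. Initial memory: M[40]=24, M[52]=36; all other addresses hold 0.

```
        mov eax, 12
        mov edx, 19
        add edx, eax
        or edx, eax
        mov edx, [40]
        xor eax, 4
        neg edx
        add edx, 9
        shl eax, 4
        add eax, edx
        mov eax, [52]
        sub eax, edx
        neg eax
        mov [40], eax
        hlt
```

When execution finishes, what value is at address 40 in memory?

-51

eax=12
edx=19
edx=19+12=31
edx=31|12=31
edx=M[40]=24
eax=12^4=8
edx=-(24)=-24
edx=(-24)+9=-15
eax=8<<4=128
eax=128+(-15)=113
eax=M[52]=36
eax=36-(-15)=51
eax=-(51)=-51
mov [40], eax → M[40]=-51
halt.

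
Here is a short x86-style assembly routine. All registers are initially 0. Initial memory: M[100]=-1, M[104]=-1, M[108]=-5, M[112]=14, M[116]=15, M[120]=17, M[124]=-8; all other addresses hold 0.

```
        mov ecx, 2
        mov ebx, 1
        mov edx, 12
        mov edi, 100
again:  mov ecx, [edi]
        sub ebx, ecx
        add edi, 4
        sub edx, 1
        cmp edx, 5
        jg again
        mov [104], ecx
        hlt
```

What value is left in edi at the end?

128

ecx=2
ebx=1
edx=12
edi=100
ecx=M[100]=-1
ebx=1-(-1)=2
edi=100+4=104
edx=12-1=11
cmp edx, 5  (cmp 11,5)
jg again: taken
ecx=M[104]=-1
ebx=2-(-1)=3
edi=104+4=108
edx=11-1=10
cmp edx, 5  (cmp 10,5)
jg again: taken
ecx=M[108]=-5
ebx=3-(-5)=8
edi=108+4=112
edx=10-1=9
cmp edx, 5  (cmp 9,5)
jg again: taken
ecx=M[112]=14
ebx=8-14=-6
edi=112+4=116
edx=9-1=8
cmp edx, 5  (cmp 8,5)
jg again: taken
ecx=M[116]=15
ebx=(-6)-15=-21
edi=116+4=120
edx=8-1=7
cmp edx, 5  (cmp 7,5)
jg again: taken
ecx=M[120]=17
ebx=(-21)-17=-38
edi=120+4=124
edx=7-1=6
cmp edx, 5  (cmp 6,5)
jg again: taken
ecx=M[124]=-8
ebx=(-38)-(-8)=-30
edi=124+4=128
edx=6-1=5
cmp edx, 5  (cmp 5,5)
jg again: not taken
mov [104], ecx → M[104]=-8
halt.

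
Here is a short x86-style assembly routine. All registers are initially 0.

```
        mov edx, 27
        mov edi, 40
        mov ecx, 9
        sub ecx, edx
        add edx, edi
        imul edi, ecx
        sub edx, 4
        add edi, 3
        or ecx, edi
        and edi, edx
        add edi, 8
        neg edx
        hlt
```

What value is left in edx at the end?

after mov edx, 27: edx=27
after mov edi, 40: edi=40
after mov ecx, 9: ecx=9
after sub ecx, edx: ecx=9-27=-18
after add edx, edi: edx=27+40=67
after imul edi, ecx: edi=40*(-18)=-720
after sub edx, 4: edx=67-4=63
after add edi, 3: edi=(-720)+3=-717
after or ecx, edi: ecx=(-18)|(-717)=-1
after and edi, edx: edi=(-717)&63=51
after add edi, 8: edi=51+8=59
after neg edx: edx=-(63)=-63
halt.

-63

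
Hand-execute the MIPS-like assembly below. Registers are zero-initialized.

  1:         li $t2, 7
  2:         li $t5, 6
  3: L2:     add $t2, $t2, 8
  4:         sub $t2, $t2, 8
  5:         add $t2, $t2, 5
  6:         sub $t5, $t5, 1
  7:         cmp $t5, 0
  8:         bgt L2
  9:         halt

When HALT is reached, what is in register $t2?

37

$t2=7
$t5=6
$t2=7+8=15
$t2=15-8=7
$t2=7+5=12
$t5=6-1=5
cmp $t5, 0  (cmp 5,0)
bgt L2: taken
$t2=12+8=20
$t2=20-8=12
$t2=12+5=17
$t5=5-1=4
cmp $t5, 0  (cmp 4,0)
bgt L2: taken
$t2=17+8=25
$t2=25-8=17
$t2=17+5=22
$t5=4-1=3
cmp $t5, 0  (cmp 3,0)
bgt L2: taken
$t2=22+8=30
$t2=30-8=22
$t2=22+5=27
$t5=3-1=2
cmp $t5, 0  (cmp 2,0)
bgt L2: taken
$t2=27+8=35
$t2=35-8=27
$t2=27+5=32
$t5=2-1=1
cmp $t5, 0  (cmp 1,0)
bgt L2: taken
$t2=32+8=40
$t2=40-8=32
$t2=32+5=37
$t5=1-1=0
cmp $t5, 0  (cmp 0,0)
bgt L2: not taken
halt.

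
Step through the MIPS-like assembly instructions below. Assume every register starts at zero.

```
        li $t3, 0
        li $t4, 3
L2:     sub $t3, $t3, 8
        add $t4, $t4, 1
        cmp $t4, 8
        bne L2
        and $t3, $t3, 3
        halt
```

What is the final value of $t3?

0

after li $t3, 0: $t3=0
after li $t4, 3: $t4=3
after sub $t3, $t3, 8: $t3=0-8=-8
after add $t4, $t4, 1: $t4=3+1=4
cmp $t4, 8  (cmp 4,8)
bne L2: taken
after sub $t3, $t3, 8: $t3=(-8)-8=-16
after add $t4, $t4, 1: $t4=4+1=5
cmp $t4, 8  (cmp 5,8)
bne L2: taken
after sub $t3, $t3, 8: $t3=(-16)-8=-24
after add $t4, $t4, 1: $t4=5+1=6
cmp $t4, 8  (cmp 6,8)
bne L2: taken
after sub $t3, $t3, 8: $t3=(-24)-8=-32
after add $t4, $t4, 1: $t4=6+1=7
cmp $t4, 8  (cmp 7,8)
bne L2: taken
after sub $t3, $t3, 8: $t3=(-32)-8=-40
after add $t4, $t4, 1: $t4=7+1=8
cmp $t4, 8  (cmp 8,8)
bne L2: not taken
after and $t3, $t3, 3: $t3=(-40)&3=0
halt.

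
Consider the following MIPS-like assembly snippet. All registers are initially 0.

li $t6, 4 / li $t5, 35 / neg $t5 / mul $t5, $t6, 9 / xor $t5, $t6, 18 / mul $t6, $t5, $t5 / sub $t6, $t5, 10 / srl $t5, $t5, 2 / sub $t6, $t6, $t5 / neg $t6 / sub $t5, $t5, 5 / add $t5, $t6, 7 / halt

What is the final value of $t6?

after li $t6, 4: $t6=4
after li $t5, 35: $t5=35
after neg $t5: $t5=-(35)=-35
after mul $t5, $t6, 9: $t5=4*9=36
after xor $t5, $t6, 18: $t5=4^18=22
after mul $t6, $t5, $t5: $t6=22*22=484
after sub $t6, $t5, 10: $t6=22-10=12
after srl $t5, $t5, 2: $t5=22>>2=5
after sub $t6, $t6, $t5: $t6=12-5=7
after neg $t6: $t6=-(7)=-7
after sub $t5, $t5, 5: $t5=5-5=0
after add $t5, $t6, 7: $t5=(-7)+7=0
halt.

-7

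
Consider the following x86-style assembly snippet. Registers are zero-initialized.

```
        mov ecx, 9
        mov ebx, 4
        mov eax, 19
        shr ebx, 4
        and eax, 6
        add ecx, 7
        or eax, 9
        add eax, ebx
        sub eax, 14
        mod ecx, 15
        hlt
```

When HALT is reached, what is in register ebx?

ecx=9
ebx=4
eax=19
ebx=4>>4=0
eax=19&6=2
ecx=9+7=16
eax=2|9=11
eax=11+0=11
eax=11-14=-3
ecx=16%15=1
halt.

0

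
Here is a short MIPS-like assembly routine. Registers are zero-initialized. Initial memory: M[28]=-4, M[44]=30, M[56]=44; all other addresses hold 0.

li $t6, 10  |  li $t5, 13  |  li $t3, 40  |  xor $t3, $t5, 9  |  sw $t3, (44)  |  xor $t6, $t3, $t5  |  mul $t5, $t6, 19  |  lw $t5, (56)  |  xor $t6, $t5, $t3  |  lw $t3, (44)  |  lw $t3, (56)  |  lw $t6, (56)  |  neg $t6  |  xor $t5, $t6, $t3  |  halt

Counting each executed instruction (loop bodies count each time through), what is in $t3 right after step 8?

4

after li $t6, 10: $t6=10
after li $t5, 13: $t5=13
after li $t3, 40: $t3=40
after xor $t3, $t5, 9: $t3=13^9=4
sw $t3, (44) → M[44]=4
after xor $t6, $t3, $t5: $t6=4^13=9
after mul $t5, $t6, 19: $t5=9*19=171
after lw $t5, (56): $t5=M[56]=44
After step 8: $t3 = 4.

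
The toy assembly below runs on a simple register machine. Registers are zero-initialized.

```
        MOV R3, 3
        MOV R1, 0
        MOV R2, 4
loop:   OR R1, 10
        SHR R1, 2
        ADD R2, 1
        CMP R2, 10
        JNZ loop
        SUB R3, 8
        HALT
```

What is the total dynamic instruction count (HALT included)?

MOV R3, 3 → R3=3
MOV R1, 0 → R1=0
MOV R2, 4 → R2=4
OR R1, 10 → R1=0|10=10
SHR R1, 2 → R1=10>>2=2
ADD R2, 1 → R2=4+1=5
CMP R2, 10  (cmp 5,10)
JNZ loop: taken
OR R1, 10 → R1=2|10=10
SHR R1, 2 → R1=10>>2=2
ADD R2, 1 → R2=5+1=6
CMP R2, 10  (cmp 6,10)
JNZ loop: taken
OR R1, 10 → R1=2|10=10
SHR R1, 2 → R1=10>>2=2
ADD R2, 1 → R2=6+1=7
CMP R2, 10  (cmp 7,10)
JNZ loop: taken
OR R1, 10 → R1=2|10=10
SHR R1, 2 → R1=10>>2=2
ADD R2, 1 → R2=7+1=8
CMP R2, 10  (cmp 8,10)
JNZ loop: taken
OR R1, 10 → R1=2|10=10
SHR R1, 2 → R1=10>>2=2
ADD R2, 1 → R2=8+1=9
CMP R2, 10  (cmp 9,10)
JNZ loop: taken
OR R1, 10 → R1=2|10=10
SHR R1, 2 → R1=10>>2=2
ADD R2, 1 → R2=9+1=10
CMP R2, 10  (cmp 10,10)
JNZ loop: not taken
SUB R3, 8 → R3=3-8=-5
halt.
Total executed instructions: 35.

35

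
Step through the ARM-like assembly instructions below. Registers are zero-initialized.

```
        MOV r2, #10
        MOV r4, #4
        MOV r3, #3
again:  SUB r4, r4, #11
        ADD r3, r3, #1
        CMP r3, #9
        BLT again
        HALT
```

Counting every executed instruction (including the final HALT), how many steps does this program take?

28

r2=10
r4=4
r3=3
r4=4-11=-7
r3=3+1=4
CMP r3, #9  (cmp 4,9)
BLT again: taken
r4=(-7)-11=-18
r3=4+1=5
CMP r3, #9  (cmp 5,9)
BLT again: taken
r4=(-18)-11=-29
r3=5+1=6
CMP r3, #9  (cmp 6,9)
BLT again: taken
r4=(-29)-11=-40
r3=6+1=7
CMP r3, #9  (cmp 7,9)
BLT again: taken
r4=(-40)-11=-51
r3=7+1=8
CMP r3, #9  (cmp 8,9)
BLT again: taken
r4=(-51)-11=-62
r3=8+1=9
CMP r3, #9  (cmp 9,9)
BLT again: not taken
halt.
Total executed instructions: 28.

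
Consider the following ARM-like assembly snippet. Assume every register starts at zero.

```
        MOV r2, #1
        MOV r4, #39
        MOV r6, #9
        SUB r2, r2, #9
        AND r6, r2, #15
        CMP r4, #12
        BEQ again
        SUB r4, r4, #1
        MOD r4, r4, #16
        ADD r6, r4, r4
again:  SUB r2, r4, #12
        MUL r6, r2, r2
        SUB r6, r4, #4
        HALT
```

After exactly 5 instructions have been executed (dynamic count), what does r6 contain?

MOV r2, #1 → r2=1
MOV r4, #39 → r4=39
MOV r6, #9 → r6=9
SUB r2, r2, #9 → r2=1-9=-8
AND r6, r2, #15 → r6=(-8)&15=8
After step 5: r6 = 8.

8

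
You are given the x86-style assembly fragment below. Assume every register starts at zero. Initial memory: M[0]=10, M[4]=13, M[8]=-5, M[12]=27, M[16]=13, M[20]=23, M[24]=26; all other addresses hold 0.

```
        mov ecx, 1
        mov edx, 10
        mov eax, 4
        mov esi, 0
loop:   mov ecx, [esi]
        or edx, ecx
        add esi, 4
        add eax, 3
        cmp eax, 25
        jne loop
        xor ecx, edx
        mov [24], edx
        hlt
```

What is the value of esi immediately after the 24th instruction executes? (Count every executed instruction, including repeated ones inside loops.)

after mov ecx, 1: ecx=1
after mov edx, 10: edx=10
after mov eax, 4: eax=4
after mov esi, 0: esi=0
after mov ecx, [esi]: ecx=M[0]=10
after or edx, ecx: edx=10|10=10
after add esi, 4: esi=0+4=4
after add eax, 3: eax=4+3=7
cmp eax, 25  (cmp 7,25)
jne loop: taken
after mov ecx, [esi]: ecx=M[4]=13
after or edx, ecx: edx=10|13=15
after add esi, 4: esi=4+4=8
after add eax, 3: eax=7+3=10
cmp eax, 25  (cmp 10,25)
jne loop: taken
after mov ecx, [esi]: ecx=M[8]=-5
after or edx, ecx: edx=15|(-5)=-1
after add esi, 4: esi=8+4=12
after add eax, 3: eax=10+3=13
cmp eax, 25  (cmp 13,25)
jne loop: taken
after mov ecx, [esi]: ecx=M[12]=27
after or edx, ecx: edx=(-1)|27=-1
After step 24: esi = 12.

12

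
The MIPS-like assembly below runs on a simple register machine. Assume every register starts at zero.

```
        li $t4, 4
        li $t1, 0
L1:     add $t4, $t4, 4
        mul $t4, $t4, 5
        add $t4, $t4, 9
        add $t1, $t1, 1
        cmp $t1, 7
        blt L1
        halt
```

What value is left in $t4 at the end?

878899

li $t4, 4 → $t4=4
li $t1, 0 → $t1=0
add $t4, $t4, 4 → $t4=4+4=8
mul $t4, $t4, 5 → $t4=8*5=40
add $t4, $t4, 9 → $t4=40+9=49
add $t1, $t1, 1 → $t1=0+1=1
cmp $t1, 7  (cmp 1,7)
blt L1: taken
add $t4, $t4, 4 → $t4=49+4=53
mul $t4, $t4, 5 → $t4=53*5=265
add $t4, $t4, 9 → $t4=265+9=274
add $t1, $t1, 1 → $t1=1+1=2
cmp $t1, 7  (cmp 2,7)
blt L1: taken
add $t4, $t4, 4 → $t4=274+4=278
mul $t4, $t4, 5 → $t4=278*5=1390
add $t4, $t4, 9 → $t4=1390+9=1399
add $t1, $t1, 1 → $t1=2+1=3
cmp $t1, 7  (cmp 3,7)
blt L1: taken
add $t4, $t4, 4 → $t4=1399+4=1403
mul $t4, $t4, 5 → $t4=1403*5=7015
add $t4, $t4, 9 → $t4=7015+9=7024
add $t1, $t1, 1 → $t1=3+1=4
cmp $t1, 7  (cmp 4,7)
blt L1: taken
add $t4, $t4, 4 → $t4=7024+4=7028
mul $t4, $t4, 5 → $t4=7028*5=35140
add $t4, $t4, 9 → $t4=35140+9=35149
add $t1, $t1, 1 → $t1=4+1=5
cmp $t1, 7  (cmp 5,7)
blt L1: taken
add $t4, $t4, 4 → $t4=35149+4=35153
mul $t4, $t4, 5 → $t4=35153*5=175765
add $t4, $t4, 9 → $t4=175765+9=175774
add $t1, $t1, 1 → $t1=5+1=6
cmp $t1, 7  (cmp 6,7)
blt L1: taken
add $t4, $t4, 4 → $t4=175774+4=175778
mul $t4, $t4, 5 → $t4=175778*5=878890
add $t4, $t4, 9 → $t4=878890+9=878899
add $t1, $t1, 1 → $t1=6+1=7
cmp $t1, 7  (cmp 7,7)
blt L1: not taken
halt.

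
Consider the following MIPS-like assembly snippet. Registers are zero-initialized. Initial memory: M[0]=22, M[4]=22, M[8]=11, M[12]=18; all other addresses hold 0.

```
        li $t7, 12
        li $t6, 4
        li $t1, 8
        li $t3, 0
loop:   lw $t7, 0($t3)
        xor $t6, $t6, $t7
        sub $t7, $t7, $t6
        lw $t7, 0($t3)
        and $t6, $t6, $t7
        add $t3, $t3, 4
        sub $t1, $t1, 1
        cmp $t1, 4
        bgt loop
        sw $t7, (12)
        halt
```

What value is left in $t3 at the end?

after li $t7, 12: $t7=12
after li $t6, 4: $t6=4
after li $t1, 8: $t1=8
after li $t3, 0: $t3=0
after lw $t7, 0($t3): $t7=M[0]=22
after xor $t6, $t6, $t7: $t6=4^22=18
after sub $t7, $t7, $t6: $t7=22-18=4
after lw $t7, 0($t3): $t7=M[0]=22
after and $t6, $t6, $t7: $t6=18&22=18
after add $t3, $t3, 4: $t3=0+4=4
after sub $t1, $t1, 1: $t1=8-1=7
cmp $t1, 4  (cmp 7,4)
bgt loop: taken
after lw $t7, 0($t3): $t7=M[4]=22
after xor $t6, $t6, $t7: $t6=18^22=4
after sub $t7, $t7, $t6: $t7=22-4=18
after lw $t7, 0($t3): $t7=M[4]=22
after and $t6, $t6, $t7: $t6=4&22=4
after add $t3, $t3, 4: $t3=4+4=8
after sub $t1, $t1, 1: $t1=7-1=6
cmp $t1, 4  (cmp 6,4)
bgt loop: taken
after lw $t7, 0($t3): $t7=M[8]=11
after xor $t6, $t6, $t7: $t6=4^11=15
after sub $t7, $t7, $t6: $t7=11-15=-4
after lw $t7, 0($t3): $t7=M[8]=11
after and $t6, $t6, $t7: $t6=15&11=11
after add $t3, $t3, 4: $t3=8+4=12
after sub $t1, $t1, 1: $t1=6-1=5
cmp $t1, 4  (cmp 5,4)
bgt loop: taken
after lw $t7, 0($t3): $t7=M[12]=18
after xor $t6, $t6, $t7: $t6=11^18=25
after sub $t7, $t7, $t6: $t7=18-25=-7
after lw $t7, 0($t3): $t7=M[12]=18
after and $t6, $t6, $t7: $t6=25&18=16
after add $t3, $t3, 4: $t3=12+4=16
after sub $t1, $t1, 1: $t1=5-1=4
cmp $t1, 4  (cmp 4,4)
bgt loop: not taken
sw $t7, (12) → M[12]=18
halt.

16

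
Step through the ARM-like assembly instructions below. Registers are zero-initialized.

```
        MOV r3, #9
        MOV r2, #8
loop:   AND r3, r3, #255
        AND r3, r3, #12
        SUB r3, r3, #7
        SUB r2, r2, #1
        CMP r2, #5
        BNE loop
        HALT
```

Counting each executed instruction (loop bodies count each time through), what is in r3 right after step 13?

r3=9
r2=8
r3=9&255=9
r3=9&12=8
r3=8-7=1
r2=8-1=7
CMP r2, #5  (cmp 7,5)
BNE loop: taken
r3=1&255=1
r3=1&12=0
r3=0-7=-7
r2=7-1=6
CMP r2, #5  (cmp 6,5)
After step 13: r3 = -7.

-7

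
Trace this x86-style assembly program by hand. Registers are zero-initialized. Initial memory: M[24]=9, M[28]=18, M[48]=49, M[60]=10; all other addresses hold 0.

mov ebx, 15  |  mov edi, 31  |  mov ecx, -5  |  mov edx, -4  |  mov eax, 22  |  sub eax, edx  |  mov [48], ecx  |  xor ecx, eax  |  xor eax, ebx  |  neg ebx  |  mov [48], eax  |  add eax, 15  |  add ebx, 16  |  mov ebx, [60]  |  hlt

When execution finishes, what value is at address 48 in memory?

mov ebx, 15 → ebx=15
mov edi, 31 → edi=31
mov ecx, -5 → ecx=-5
mov edx, -4 → edx=-4
mov eax, 22 → eax=22
sub eax, edx → eax=22-(-4)=26
mov [48], ecx → M[48]=-5
xor ecx, eax → ecx=(-5)^26=-31
xor eax, ebx → eax=26^15=21
neg ebx → ebx=-(15)=-15
mov [48], eax → M[48]=21
add eax, 15 → eax=21+15=36
add ebx, 16 → ebx=(-15)+16=1
mov ebx, [60] → ebx=M[60]=10
halt.

21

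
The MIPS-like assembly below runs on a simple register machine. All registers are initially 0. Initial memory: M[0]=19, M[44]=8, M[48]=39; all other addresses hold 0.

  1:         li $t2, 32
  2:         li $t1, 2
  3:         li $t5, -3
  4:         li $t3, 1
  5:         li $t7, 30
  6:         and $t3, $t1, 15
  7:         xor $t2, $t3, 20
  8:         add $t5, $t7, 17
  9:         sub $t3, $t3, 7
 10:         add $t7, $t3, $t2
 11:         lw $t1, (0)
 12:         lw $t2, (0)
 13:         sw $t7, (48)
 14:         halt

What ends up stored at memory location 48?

$t2=32
$t1=2
$t5=-3
$t3=1
$t7=30
$t3=2&15=2
$t2=2^20=22
$t5=30+17=47
$t3=2-7=-5
$t7=(-5)+22=17
$t1=M[0]=19
$t2=M[0]=19
sw $t7, (48) → M[48]=17
halt.

17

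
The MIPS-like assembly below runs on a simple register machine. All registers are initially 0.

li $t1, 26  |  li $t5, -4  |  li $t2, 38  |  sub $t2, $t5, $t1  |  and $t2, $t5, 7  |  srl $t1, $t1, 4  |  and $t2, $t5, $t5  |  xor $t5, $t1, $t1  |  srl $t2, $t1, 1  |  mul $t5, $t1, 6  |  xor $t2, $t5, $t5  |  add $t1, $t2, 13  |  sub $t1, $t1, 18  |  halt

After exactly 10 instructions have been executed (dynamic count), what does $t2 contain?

0

$t1=26
$t5=-4
$t2=38
$t2=(-4)-26=-30
$t2=(-4)&7=4
$t1=26>>4=1
$t2=(-4)&(-4)=-4
$t5=1^1=0
$t2=1>>1=0
$t5=1*6=6
After step 10: $t2 = 0.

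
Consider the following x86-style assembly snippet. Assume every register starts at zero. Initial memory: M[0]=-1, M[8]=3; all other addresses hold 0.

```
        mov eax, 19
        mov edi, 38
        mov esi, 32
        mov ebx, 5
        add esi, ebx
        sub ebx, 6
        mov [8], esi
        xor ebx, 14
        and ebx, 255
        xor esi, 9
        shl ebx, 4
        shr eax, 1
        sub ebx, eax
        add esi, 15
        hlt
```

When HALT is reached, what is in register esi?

eax=19
edi=38
esi=32
ebx=5
esi=32+5=37
ebx=5-6=-1
mov [8], esi → M[8]=37
ebx=(-1)^14=-15
ebx=(-15)&255=241
esi=37^9=44
ebx=241<<4=3856
eax=19>>1=9
ebx=3856-9=3847
esi=44+15=59
halt.

59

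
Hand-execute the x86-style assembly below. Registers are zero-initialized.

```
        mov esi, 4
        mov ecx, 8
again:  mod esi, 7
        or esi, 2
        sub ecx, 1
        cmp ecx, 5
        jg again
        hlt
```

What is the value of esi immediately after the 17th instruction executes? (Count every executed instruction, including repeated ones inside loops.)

mov esi, 4 → esi=4
mov ecx, 8 → ecx=8
mod esi, 7 → esi=4%7=4
or esi, 2 → esi=4|2=6
sub ecx, 1 → ecx=8-1=7
cmp ecx, 5  (cmp 7,5)
jg again: taken
mod esi, 7 → esi=6%7=6
or esi, 2 → esi=6|2=6
sub ecx, 1 → ecx=7-1=6
cmp ecx, 5  (cmp 6,5)
jg again: taken
mod esi, 7 → esi=6%7=6
or esi, 2 → esi=6|2=6
sub ecx, 1 → ecx=6-1=5
cmp ecx, 5  (cmp 5,5)
jg again: not taken
After step 17: esi = 6.

6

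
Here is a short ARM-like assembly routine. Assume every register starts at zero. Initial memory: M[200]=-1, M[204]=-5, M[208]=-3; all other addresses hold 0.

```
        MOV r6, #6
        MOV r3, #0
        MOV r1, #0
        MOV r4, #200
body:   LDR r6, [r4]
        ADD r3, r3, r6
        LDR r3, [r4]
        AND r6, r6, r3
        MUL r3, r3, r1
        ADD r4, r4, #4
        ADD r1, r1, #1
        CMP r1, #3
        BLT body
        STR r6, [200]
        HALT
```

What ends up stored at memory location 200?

after MOV r6, #6: r6=6
after MOV r3, #0: r3=0
after MOV r1, #0: r1=0
after MOV r4, #200: r4=200
after LDR r6, [r4]: r6=M[200]=-1
after ADD r3, r3, r6: r3=0+(-1)=-1
after LDR r3, [r4]: r3=M[200]=-1
after AND r6, r6, r3: r6=(-1)&(-1)=-1
after MUL r3, r3, r1: r3=(-1)*0=0
after ADD r4, r4, #4: r4=200+4=204
after ADD r1, r1, #1: r1=0+1=1
CMP r1, #3  (cmp 1,3)
BLT body: taken
after LDR r6, [r4]: r6=M[204]=-5
after ADD r3, r3, r6: r3=0+(-5)=-5
after LDR r3, [r4]: r3=M[204]=-5
after AND r6, r6, r3: r6=(-5)&(-5)=-5
after MUL r3, r3, r1: r3=(-5)*1=-5
after ADD r4, r4, #4: r4=204+4=208
after ADD r1, r1, #1: r1=1+1=2
CMP r1, #3  (cmp 2,3)
BLT body: taken
after LDR r6, [r4]: r6=M[208]=-3
after ADD r3, r3, r6: r3=(-5)+(-3)=-8
after LDR r3, [r4]: r3=M[208]=-3
after AND r6, r6, r3: r6=(-3)&(-3)=-3
after MUL r3, r3, r1: r3=(-3)*2=-6
after ADD r4, r4, #4: r4=208+4=212
after ADD r1, r1, #1: r1=2+1=3
CMP r1, #3  (cmp 3,3)
BLT body: not taken
STR r6, [200] → M[200]=-3
halt.

-3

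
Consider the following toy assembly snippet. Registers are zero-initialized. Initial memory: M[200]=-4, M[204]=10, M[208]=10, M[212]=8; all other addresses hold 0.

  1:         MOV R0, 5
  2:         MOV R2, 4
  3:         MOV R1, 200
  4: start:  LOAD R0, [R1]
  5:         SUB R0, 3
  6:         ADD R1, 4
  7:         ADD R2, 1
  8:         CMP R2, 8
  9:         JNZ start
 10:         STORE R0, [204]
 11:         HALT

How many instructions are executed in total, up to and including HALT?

MOV R0, 5 → R0=5
MOV R2, 4 → R2=4
MOV R1, 200 → R1=200
LOAD R0, [R1] → R0=M[200]=-4
SUB R0, 3 → R0=(-4)-3=-7
ADD R1, 4 → R1=200+4=204
ADD R2, 1 → R2=4+1=5
CMP R2, 8  (cmp 5,8)
JNZ start: taken
LOAD R0, [R1] → R0=M[204]=10
SUB R0, 3 → R0=10-3=7
ADD R1, 4 → R1=204+4=208
ADD R2, 1 → R2=5+1=6
CMP R2, 8  (cmp 6,8)
JNZ start: taken
LOAD R0, [R1] → R0=M[208]=10
SUB R0, 3 → R0=10-3=7
ADD R1, 4 → R1=208+4=212
ADD R2, 1 → R2=6+1=7
CMP R2, 8  (cmp 7,8)
JNZ start: taken
LOAD R0, [R1] → R0=M[212]=8
SUB R0, 3 → R0=8-3=5
ADD R1, 4 → R1=212+4=216
ADD R2, 1 → R2=7+1=8
CMP R2, 8  (cmp 8,8)
JNZ start: not taken
STORE R0, [204] → M[204]=5
halt.
Total executed instructions: 29.

29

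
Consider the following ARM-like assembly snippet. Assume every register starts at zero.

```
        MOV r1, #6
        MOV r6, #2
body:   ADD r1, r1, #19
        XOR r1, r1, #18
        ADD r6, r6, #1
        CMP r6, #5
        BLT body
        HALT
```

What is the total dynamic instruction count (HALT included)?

MOV r1, #6 → r1=6
MOV r6, #2 → r6=2
ADD r1, r1, #19 → r1=6+19=25
XOR r1, r1, #18 → r1=25^18=11
ADD r6, r6, #1 → r6=2+1=3
CMP r6, #5  (cmp 3,5)
BLT body: taken
ADD r1, r1, #19 → r1=11+19=30
XOR r1, r1, #18 → r1=30^18=12
ADD r6, r6, #1 → r6=3+1=4
CMP r6, #5  (cmp 4,5)
BLT body: taken
ADD r1, r1, #19 → r1=12+19=31
XOR r1, r1, #18 → r1=31^18=13
ADD r6, r6, #1 → r6=4+1=5
CMP r6, #5  (cmp 5,5)
BLT body: not taken
halt.
Total executed instructions: 18.

18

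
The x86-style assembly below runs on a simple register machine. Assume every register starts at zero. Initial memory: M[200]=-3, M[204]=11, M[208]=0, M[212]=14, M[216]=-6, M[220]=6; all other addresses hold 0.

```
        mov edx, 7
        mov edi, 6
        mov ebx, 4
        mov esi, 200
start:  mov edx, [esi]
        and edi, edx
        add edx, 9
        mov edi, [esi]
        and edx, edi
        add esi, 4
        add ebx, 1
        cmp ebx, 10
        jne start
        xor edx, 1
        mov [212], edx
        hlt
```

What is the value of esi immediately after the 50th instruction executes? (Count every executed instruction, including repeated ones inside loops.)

after mov edx, 7: edx=7
after mov edi, 6: edi=6
after mov ebx, 4: ebx=4
after mov esi, 200: esi=200
after mov edx, [esi]: edx=M[200]=-3
after and edi, edx: edi=6&(-3)=4
after add edx, 9: edx=(-3)+9=6
after mov edi, [esi]: edi=M[200]=-3
after and edx, edi: edx=6&(-3)=4
after add esi, 4: esi=200+4=204
after add ebx, 1: ebx=4+1=5
cmp ebx, 10  (cmp 5,10)
jne start: taken
after mov edx, [esi]: edx=M[204]=11
after and edi, edx: edi=(-3)&11=9
after add edx, 9: edx=11+9=20
after mov edi, [esi]: edi=M[204]=11
after and edx, edi: edx=20&11=0
after add esi, 4: esi=204+4=208
after add ebx, 1: ebx=5+1=6
cmp ebx, 10  (cmp 6,10)
jne start: taken
after mov edx, [esi]: edx=M[208]=0
after and edi, edx: edi=11&0=0
after add edx, 9: edx=0+9=9
after mov edi, [esi]: edi=M[208]=0
after and edx, edi: edx=9&0=0
after add esi, 4: esi=208+4=212
after add ebx, 1: ebx=6+1=7
cmp ebx, 10  (cmp 7,10)
jne start: taken
after mov edx, [esi]: edx=M[212]=14
after and edi, edx: edi=0&14=0
after add edx, 9: edx=14+9=23
after mov edi, [esi]: edi=M[212]=14
after and edx, edi: edx=23&14=6
after add esi, 4: esi=212+4=216
after add ebx, 1: ebx=7+1=8
cmp ebx, 10  (cmp 8,10)
jne start: taken
after mov edx, [esi]: edx=M[216]=-6
after and edi, edx: edi=14&(-6)=10
after add edx, 9: edx=(-6)+9=3
after mov edi, [esi]: edi=M[216]=-6
after and edx, edi: edx=3&(-6)=2
after add esi, 4: esi=216+4=220
after add ebx, 1: ebx=8+1=9
cmp ebx, 10  (cmp 9,10)
jne start: taken
after mov edx, [esi]: edx=M[220]=6
After step 50: esi = 220.

220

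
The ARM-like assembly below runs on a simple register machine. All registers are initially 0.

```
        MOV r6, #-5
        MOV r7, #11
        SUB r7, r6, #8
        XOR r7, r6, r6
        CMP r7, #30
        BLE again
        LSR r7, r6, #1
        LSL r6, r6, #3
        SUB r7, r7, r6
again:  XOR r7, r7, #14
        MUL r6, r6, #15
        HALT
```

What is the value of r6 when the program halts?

-75

after MOV r6, #-5: r6=-5
after MOV r7, #11: r7=11
after SUB r7, r6, #8: r7=(-5)-8=-13
after XOR r7, r6, r6: r7=(-5)^(-5)=0
CMP r7, #30  (cmp 0,30)
BLE again: taken
after XOR r7, r7, #14: r7=0^14=14
after MUL r6, r6, #15: r6=(-5)*15=-75
halt.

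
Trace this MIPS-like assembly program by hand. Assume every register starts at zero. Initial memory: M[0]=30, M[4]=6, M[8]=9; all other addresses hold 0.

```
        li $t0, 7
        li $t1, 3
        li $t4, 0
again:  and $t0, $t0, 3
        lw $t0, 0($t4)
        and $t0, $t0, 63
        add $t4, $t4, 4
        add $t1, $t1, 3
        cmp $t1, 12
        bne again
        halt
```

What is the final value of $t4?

12

li $t0, 7 → $t0=7
li $t1, 3 → $t1=3
li $t4, 0 → $t4=0
and $t0, $t0, 3 → $t0=7&3=3
lw $t0, 0($t4) → $t0=M[0]=30
and $t0, $t0, 63 → $t0=30&63=30
add $t4, $t4, 4 → $t4=0+4=4
add $t1, $t1, 3 → $t1=3+3=6
cmp $t1, 12  (cmp 6,12)
bne again: taken
and $t0, $t0, 3 → $t0=30&3=2
lw $t0, 0($t4) → $t0=M[4]=6
and $t0, $t0, 63 → $t0=6&63=6
add $t4, $t4, 4 → $t4=4+4=8
add $t1, $t1, 3 → $t1=6+3=9
cmp $t1, 12  (cmp 9,12)
bne again: taken
and $t0, $t0, 3 → $t0=6&3=2
lw $t0, 0($t4) → $t0=M[8]=9
and $t0, $t0, 63 → $t0=9&63=9
add $t4, $t4, 4 → $t4=8+4=12
add $t1, $t1, 3 → $t1=9+3=12
cmp $t1, 12  (cmp 12,12)
bne again: not taken
halt.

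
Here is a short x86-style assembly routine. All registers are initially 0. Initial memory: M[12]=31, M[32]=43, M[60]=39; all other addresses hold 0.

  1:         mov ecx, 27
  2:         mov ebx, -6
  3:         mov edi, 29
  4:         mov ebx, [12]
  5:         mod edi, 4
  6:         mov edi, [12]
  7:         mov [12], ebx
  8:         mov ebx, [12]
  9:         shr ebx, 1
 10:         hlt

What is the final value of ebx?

15

mov ecx, 27 → ecx=27
mov ebx, -6 → ebx=-6
mov edi, 29 → edi=29
mov ebx, [12] → ebx=M[12]=31
mod edi, 4 → edi=29%4=1
mov edi, [12] → edi=M[12]=31
mov [12], ebx → M[12]=31
mov ebx, [12] → ebx=M[12]=31
shr ebx, 1 → ebx=31>>1=15
halt.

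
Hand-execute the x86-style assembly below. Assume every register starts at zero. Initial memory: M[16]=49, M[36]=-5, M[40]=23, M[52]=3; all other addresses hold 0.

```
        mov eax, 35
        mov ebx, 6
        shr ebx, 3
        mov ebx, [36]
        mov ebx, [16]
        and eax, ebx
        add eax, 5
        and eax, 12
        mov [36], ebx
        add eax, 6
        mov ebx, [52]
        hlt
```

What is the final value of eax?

after mov eax, 35: eax=35
after mov ebx, 6: ebx=6
after shr ebx, 3: ebx=6>>3=0
after mov ebx, [36]: ebx=M[36]=-5
after mov ebx, [16]: ebx=M[16]=49
after and eax, ebx: eax=35&49=33
after add eax, 5: eax=33+5=38
after and eax, 12: eax=38&12=4
mov [36], ebx → M[36]=49
after add eax, 6: eax=4+6=10
after mov ebx, [52]: ebx=M[52]=3
halt.

10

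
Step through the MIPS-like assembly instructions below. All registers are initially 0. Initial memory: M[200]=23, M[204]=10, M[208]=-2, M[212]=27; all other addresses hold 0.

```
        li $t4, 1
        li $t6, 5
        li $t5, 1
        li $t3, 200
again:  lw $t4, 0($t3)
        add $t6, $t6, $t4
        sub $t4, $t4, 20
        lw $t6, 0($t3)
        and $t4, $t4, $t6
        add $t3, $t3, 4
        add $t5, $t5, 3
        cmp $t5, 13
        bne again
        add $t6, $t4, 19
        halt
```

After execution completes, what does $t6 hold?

li $t4, 1 → $t4=1
li $t6, 5 → $t6=5
li $t5, 1 → $t5=1
li $t3, 200 → $t3=200
lw $t4, 0($t3) → $t4=M[200]=23
add $t6, $t6, $t4 → $t6=5+23=28
sub $t4, $t4, 20 → $t4=23-20=3
lw $t6, 0($t3) → $t6=M[200]=23
and $t4, $t4, $t6 → $t4=3&23=3
add $t3, $t3, 4 → $t3=200+4=204
add $t5, $t5, 3 → $t5=1+3=4
cmp $t5, 13  (cmp 4,13)
bne again: taken
lw $t4, 0($t3) → $t4=M[204]=10
add $t6, $t6, $t4 → $t6=23+10=33
sub $t4, $t4, 20 → $t4=10-20=-10
lw $t6, 0($t3) → $t6=M[204]=10
and $t4, $t4, $t6 → $t4=(-10)&10=2
add $t3, $t3, 4 → $t3=204+4=208
add $t5, $t5, 3 → $t5=4+3=7
cmp $t5, 13  (cmp 7,13)
bne again: taken
lw $t4, 0($t3) → $t4=M[208]=-2
add $t6, $t6, $t4 → $t6=10+(-2)=8
sub $t4, $t4, 20 → $t4=(-2)-20=-22
lw $t6, 0($t3) → $t6=M[208]=-2
and $t4, $t4, $t6 → $t4=(-22)&(-2)=-22
add $t3, $t3, 4 → $t3=208+4=212
add $t5, $t5, 3 → $t5=7+3=10
cmp $t5, 13  (cmp 10,13)
bne again: taken
lw $t4, 0($t3) → $t4=M[212]=27
add $t6, $t6, $t4 → $t6=(-2)+27=25
sub $t4, $t4, 20 → $t4=27-20=7
lw $t6, 0($t3) → $t6=M[212]=27
and $t4, $t4, $t6 → $t4=7&27=3
add $t3, $t3, 4 → $t3=212+4=216
add $t5, $t5, 3 → $t5=10+3=13
cmp $t5, 13  (cmp 13,13)
bne again: not taken
add $t6, $t4, 19 → $t6=3+19=22
halt.

22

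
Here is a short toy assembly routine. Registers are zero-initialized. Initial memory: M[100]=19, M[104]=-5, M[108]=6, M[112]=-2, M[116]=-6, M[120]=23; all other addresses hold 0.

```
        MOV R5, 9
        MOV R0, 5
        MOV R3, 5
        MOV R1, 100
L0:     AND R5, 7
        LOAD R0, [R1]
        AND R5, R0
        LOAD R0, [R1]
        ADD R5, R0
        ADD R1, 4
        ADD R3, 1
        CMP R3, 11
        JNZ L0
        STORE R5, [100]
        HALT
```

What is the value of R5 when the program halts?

MOV R5, 9 → R5=9
MOV R0, 5 → R0=5
MOV R3, 5 → R3=5
MOV R1, 100 → R1=100
AND R5, 7 → R5=9&7=1
LOAD R0, [R1] → R0=M[100]=19
AND R5, R0 → R5=1&19=1
LOAD R0, [R1] → R0=M[100]=19
ADD R5, R0 → R5=1+19=20
ADD R1, 4 → R1=100+4=104
ADD R3, 1 → R3=5+1=6
CMP R3, 11  (cmp 6,11)
JNZ L0: taken
AND R5, 7 → R5=20&7=4
LOAD R0, [R1] → R0=M[104]=-5
AND R5, R0 → R5=4&(-5)=0
LOAD R0, [R1] → R0=M[104]=-5
ADD R5, R0 → R5=0+(-5)=-5
ADD R1, 4 → R1=104+4=108
ADD R3, 1 → R3=6+1=7
CMP R3, 11  (cmp 7,11)
JNZ L0: taken
AND R5, 7 → R5=(-5)&7=3
LOAD R0, [R1] → R0=M[108]=6
AND R5, R0 → R5=3&6=2
LOAD R0, [R1] → R0=M[108]=6
ADD R5, R0 → R5=2+6=8
ADD R1, 4 → R1=108+4=112
ADD R3, 1 → R3=7+1=8
CMP R3, 11  (cmp 8,11)
JNZ L0: taken
AND R5, 7 → R5=8&7=0
LOAD R0, [R1] → R0=M[112]=-2
AND R5, R0 → R5=0&(-2)=0
LOAD R0, [R1] → R0=M[112]=-2
ADD R5, R0 → R5=0+(-2)=-2
ADD R1, 4 → R1=112+4=116
ADD R3, 1 → R3=8+1=9
CMP R3, 11  (cmp 9,11)
JNZ L0: taken
AND R5, 7 → R5=(-2)&7=6
LOAD R0, [R1] → R0=M[116]=-6
AND R5, R0 → R5=6&(-6)=2
LOAD R0, [R1] → R0=M[116]=-6
ADD R5, R0 → R5=2+(-6)=-4
ADD R1, 4 → R1=116+4=120
ADD R3, 1 → R3=9+1=10
CMP R3, 11  (cmp 10,11)
JNZ L0: taken
AND R5, 7 → R5=(-4)&7=4
LOAD R0, [R1] → R0=M[120]=23
AND R5, R0 → R5=4&23=4
LOAD R0, [R1] → R0=M[120]=23
ADD R5, R0 → R5=4+23=27
ADD R1, 4 → R1=120+4=124
ADD R3, 1 → R3=10+1=11
CMP R3, 11  (cmp 11,11)
JNZ L0: not taken
STORE R5, [100] → M[100]=27
halt.

27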